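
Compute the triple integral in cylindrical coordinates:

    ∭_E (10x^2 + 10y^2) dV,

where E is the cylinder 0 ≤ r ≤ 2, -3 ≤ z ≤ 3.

In cylindrical coordinates, x = r cos(θ), y = r sin(θ), z = z, and dV = r dr dθ dz.

The integrand becomes 10r^2, so

    ∭_E (10x^2 + 10y^2) dV = ∫_{0}^{2π} ∫_{0}^{2} ∫_{-3}^{3} (10r^2) · r dz dr dθ.

Inner (z): 60r^3.
Middle (r from 0 to 2): 240.
Outer (θ): 480π.

Therefore the triple integral equals 480π.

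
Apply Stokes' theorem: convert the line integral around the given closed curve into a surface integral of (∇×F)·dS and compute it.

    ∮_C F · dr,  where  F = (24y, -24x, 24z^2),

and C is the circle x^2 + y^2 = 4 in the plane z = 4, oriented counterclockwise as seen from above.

Let S be the flat disk x^2 + y^2 ≤ 4 in the plane z = 4, with upward unit normal n̂ = ẑ. By Stokes' theorem,

    ∮_C F · dr = ∬_S (∇ × F) · n̂ dS = ∬_D (curl F)_z dA,

where D is the disk x^2 + y^2 ≤ 4.

Compute the curl of F = (24y, -24x, 24z^2):
    (∇ × F)_x = ∂F_z/∂y - ∂F_y/∂z = 0,
    (∇ × F)_y = ∂F_x/∂z - ∂F_z/∂x = 0,
    (∇ × F)_z = ∂F_y/∂x - ∂F_x/∂y = -48.

On z = 4, (curl F)_z = -48.

Convert to polar (x = r cos θ, y = r sin θ, dA = r dr dθ); the integrand becomes -48, so

    ∬_D (curl F)_z dA = ∫_0^{2π} ∫_0^{2} (-48) · r dr dθ.

Inner (r from 0 to 2): -96.
Outer (θ from 0 to 2π): -192π.

Therefore ∮_C F · dr = -192π.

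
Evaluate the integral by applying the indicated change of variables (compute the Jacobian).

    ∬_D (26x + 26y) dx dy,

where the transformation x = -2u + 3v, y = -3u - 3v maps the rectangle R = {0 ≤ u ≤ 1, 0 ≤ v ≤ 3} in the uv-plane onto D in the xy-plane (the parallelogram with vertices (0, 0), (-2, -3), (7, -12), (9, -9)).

Compute the Jacobian determinant of (x, y) with respect to (u, v):

    ∂(x,y)/∂(u,v) = | -2  3 | = (-2)(-3) - (3)(-3) = 15.
                   | -3  -3 |

Its absolute value is |J| = 15 (the area scaling factor).

Substituting x = -2u + 3v, y = -3u - 3v into the integrand,

    26x + 26y → -130u,

so the integral becomes

    ∬_R (-130u) · |J| du dv = ∫_0^1 ∫_0^3 (-1950u) dv du.

Inner (v): -5850u.
Outer (u): -2925.

Therefore ∬_D (26x + 26y) dx dy = -2925.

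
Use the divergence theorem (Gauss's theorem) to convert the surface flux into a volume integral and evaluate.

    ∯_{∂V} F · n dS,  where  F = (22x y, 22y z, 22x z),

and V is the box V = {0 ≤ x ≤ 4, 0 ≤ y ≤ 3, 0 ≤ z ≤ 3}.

By the divergence theorem,

    ∯_{∂V} F · n dS = ∭_V (∇ · F) dV.

Compute the divergence:
    ∇ · F = ∂F_x/∂x + ∂F_y/∂y + ∂F_z/∂z = 22y + 22z + 22x = 22x + 22y + 22z.

V is a rectangular box, so dV = dx dy dz with 0 ≤ x ≤ 4, 0 ≤ y ≤ 3, 0 ≤ z ≤ 3.

Integrate (22x + 22y + 22z) over V as an iterated integral:

    ∭_V (∇·F) dV = ∫_0^{4} ∫_0^{3} ∫_0^{3} (22x + 22y + 22z) dz dy dx.

Inner (z from 0 to 3): 66x + 66y + 99.
Middle (y from 0 to 3): 198x + 594.
Outer (x from 0 to 4): 3960.

Therefore ∯_{∂V} F · n dS = 3960.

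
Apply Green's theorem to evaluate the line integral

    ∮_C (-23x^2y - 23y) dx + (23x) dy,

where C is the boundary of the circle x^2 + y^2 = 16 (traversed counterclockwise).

Green's theorem converts the closed line integral into a double integral over the enclosed region D:

    ∮_C P dx + Q dy = ∬_D (∂Q/∂x - ∂P/∂y) dA.

Here P = -23x^2y - 23y, Q = 23x, so

    ∂Q/∂x = 23,    ∂P/∂y = -23x^2 - 23,
    ∂Q/∂x - ∂P/∂y = 23x^2 + 46.

D is the region x^2 + y^2 ≤ 16. Evaluating the double integral:

In polar coordinates (x = r cos θ, y = r sin θ, dA = r dr dθ) the integrand becomes 23r^2cos(θ)^2 + 46, so

    ∬_D (23x^2 + 46) dA = ∫_0^{2π} ∫_0^{4} (23r^2cos(θ)^2 + 46) · r dr dθ.

Inner (r from 0 to 4): 1472cos(θ)^2 + 368.
Outer (θ from 0 to 2π): 2208π.

Therefore ∮_C P dx + Q dy = 2208π.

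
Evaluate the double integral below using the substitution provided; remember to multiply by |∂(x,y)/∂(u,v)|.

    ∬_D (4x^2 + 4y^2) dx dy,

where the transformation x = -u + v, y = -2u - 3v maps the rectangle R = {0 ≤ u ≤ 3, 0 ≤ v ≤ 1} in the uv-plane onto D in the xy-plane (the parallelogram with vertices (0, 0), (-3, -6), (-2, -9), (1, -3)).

Compute the Jacobian determinant of (x, y) with respect to (u, v):

    ∂(x,y)/∂(u,v) = | -1  1 | = (-1)(-3) - (1)(-2) = 5.
                   | -2  -3 |

Its absolute value is |J| = 5 (the area scaling factor).

Substituting x = -u + v, y = -2u - 3v into the integrand,

    4x^2 + 4y^2 → 20u^2 + 40u v + 40v^2,

so the integral becomes

    ∬_R (20u^2 + 40u v + 40v^2) · |J| du dv = ∫_0^3 ∫_0^1 (100u^2 + 200u v + 200v^2) dv du.

Inner (v): 100u^2 + 100u + 200/3.
Outer (u): 1550.

Therefore ∬_D (4x^2 + 4y^2) dx dy = 1550.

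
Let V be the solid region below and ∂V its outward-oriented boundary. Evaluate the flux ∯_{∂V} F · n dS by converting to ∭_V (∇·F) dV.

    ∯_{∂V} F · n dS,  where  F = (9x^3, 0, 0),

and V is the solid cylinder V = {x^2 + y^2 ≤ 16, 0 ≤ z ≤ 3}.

By the divergence theorem,

    ∯_{∂V} F · n dS = ∭_V (∇ · F) dV.

Compute the divergence:
    ∇ · F = ∂F_x/∂x + ∂F_y/∂y + ∂F_z/∂z = 27x^2 + 0 + 0 = 27x^2.

In cylindrical coordinates, x = r cos(θ), y = r sin(θ), z = z, dV = r dr dθ dz, with 0 ≤ r ≤ 4, 0 ≤ θ ≤ 2π, 0 ≤ z ≤ 3.

The integrand, after substitution and multiplying by the volume element, becomes (27r^2cos(θ)^2) · r, so

    ∭_V (∇·F) dV = ∫_0^{2π} ∫_0^{4} ∫_0^{3} (27r^2cos(θ)^2) · r dz dr dθ.

Inner (z from 0 to 3): 81r^3cos(θ)^2.
Middle (r from 0 to 4): 5184cos(θ)^2.
Outer (θ from 0 to 2π): 5184π.

Therefore ∯_{∂V} F · n dS = 5184π.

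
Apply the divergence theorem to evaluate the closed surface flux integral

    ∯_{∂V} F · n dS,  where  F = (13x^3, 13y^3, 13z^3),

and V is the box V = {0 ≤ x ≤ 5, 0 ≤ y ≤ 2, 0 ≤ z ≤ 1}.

By the divergence theorem,

    ∯_{∂V} F · n dS = ∭_V (∇ · F) dV.

Compute the divergence:
    ∇ · F = ∂F_x/∂x + ∂F_y/∂y + ∂F_z/∂z = 39x^2 + 39y^2 + 39z^2.

V is a rectangular box, so dV = dx dy dz with 0 ≤ x ≤ 5, 0 ≤ y ≤ 2, 0 ≤ z ≤ 1.

Integrate (39x^2 + 39y^2 + 39z^2) over V as an iterated integral:

    ∭_V (∇·F) dV = ∫_0^{5} ∫_0^{2} ∫_0^{1} (39x^2 + 39y^2 + 39z^2) dz dy dx.

Inner (z from 0 to 1): 39x^2 + 39y^2 + 13.
Middle (y from 0 to 2): 78x^2 + 130.
Outer (x from 0 to 5): 3900.

Therefore ∯_{∂V} F · n dS = 3900.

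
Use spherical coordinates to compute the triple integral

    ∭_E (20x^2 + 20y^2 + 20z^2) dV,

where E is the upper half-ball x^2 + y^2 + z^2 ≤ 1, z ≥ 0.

In spherical coordinates, x = ρ sin(φ) cos(θ), y = ρ sin(φ) sin(θ), z = ρ cos(φ), and dV = ρ^2 sin(φ) dρ dφ dθ.

The integrand becomes 20ρ^2, so

    ∭_E (20x^2 + 20y^2 + 20z^2) dV = ∫_{0}^{2π} ∫_{0}^{π/2} ∫_{0}^{1} (20ρ^2) · ρ^2 sin(φ) dρ dφ dθ.

Inner (ρ): 4sin(φ).
Middle (φ): 4.
Outer (θ): 8π.

Therefore the triple integral equals 8π.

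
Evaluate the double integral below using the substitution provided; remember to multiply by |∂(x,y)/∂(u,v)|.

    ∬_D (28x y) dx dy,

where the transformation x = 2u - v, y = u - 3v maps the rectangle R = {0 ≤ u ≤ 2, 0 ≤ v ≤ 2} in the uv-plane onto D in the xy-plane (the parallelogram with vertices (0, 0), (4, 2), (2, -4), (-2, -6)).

Compute the Jacobian determinant of (x, y) with respect to (u, v):

    ∂(x,y)/∂(u,v) = | 2  -1 | = (2)(-3) - (-1)(1) = -5.
                   | 1  -3 |

Its absolute value is |J| = 5 (the area scaling factor).

Substituting x = 2u - v, y = u - 3v into the integrand,

    28x y → 56u^2 - 196u v + 84v^2,

so the integral becomes

    ∬_R (56u^2 - 196u v + 84v^2) · |J| du dv = ∫_0^2 ∫_0^2 (280u^2 - 980u v + 420v^2) dv du.

Inner (v): 560u^2 - 1960u + 1120.
Outer (u): -560/3.

Therefore ∬_D (28x y) dx dy = -560/3.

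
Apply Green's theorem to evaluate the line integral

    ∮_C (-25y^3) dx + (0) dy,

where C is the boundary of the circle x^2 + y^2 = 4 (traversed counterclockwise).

Green's theorem converts the closed line integral into a double integral over the enclosed region D:

    ∮_C P dx + Q dy = ∬_D (∂Q/∂x - ∂P/∂y) dA.

Here P = -25y^3, Q = 0, so

    ∂Q/∂x = 0,    ∂P/∂y = -75y^2,
    ∂Q/∂x - ∂P/∂y = 75y^2.

D is the region x^2 + y^2 ≤ 4. Evaluating the double integral:

In polar coordinates (x = r cos θ, y = r sin θ, dA = r dr dθ) the integrand becomes 75r^2sin(θ)^2, so

    ∬_D (75y^2) dA = ∫_0^{2π} ∫_0^{2} (75r^2sin(θ)^2) · r dr dθ.

Inner (r from 0 to 2): 300sin(θ)^2.
Outer (θ from 0 to 2π): 300π.

Therefore ∮_C P dx + Q dy = 300π.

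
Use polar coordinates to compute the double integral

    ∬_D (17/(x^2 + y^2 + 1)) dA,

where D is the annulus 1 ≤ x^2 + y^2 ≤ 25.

The region D is 1 ≤ r ≤ 5, 0 ≤ θ ≤ 2π in polar coordinates, where x = r cos(θ), y = r sin(θ), and dA = r dr dθ.

Under the substitution, the integrand becomes 17/(r^2 + 1), so

    ∬_D (17/(x^2 + y^2 + 1)) dA = ∫_{0}^{2π} ∫_{1}^{5} (17/(r^2 + 1)) · r dr dθ.

Inner integral (in r): ∫_{1}^{5} (17/(r^2 + 1)) · r dr = 17log(13)/2.

Outer integral (in θ): ∫_{0}^{2π} (17log(13)/2) dθ = 17π log(13).

Therefore ∬_D (17/(x^2 + y^2 + 1)) dA = 17π log(13).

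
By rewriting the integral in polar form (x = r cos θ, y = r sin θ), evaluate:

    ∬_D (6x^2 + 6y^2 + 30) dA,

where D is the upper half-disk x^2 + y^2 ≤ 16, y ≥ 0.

The region D is 0 ≤ r ≤ 4, 0 ≤ θ ≤ π in polar coordinates, where x = r cos(θ), y = r sin(θ), and dA = r dr dθ.

Under the substitution, the integrand becomes 6r^2 + 30, so

    ∬_D (6x^2 + 6y^2 + 30) dA = ∫_{0}^{π} ∫_{0}^{4} (6r^2 + 30) · r dr dθ.

Inner integral (in r): ∫_{0}^{4} (6r^2 + 30) · r dr = 624.

Outer integral (in θ): ∫_{0}^{π} (624) dθ = 624π.

Therefore ∬_D (6x^2 + 6y^2 + 30) dA = 624π.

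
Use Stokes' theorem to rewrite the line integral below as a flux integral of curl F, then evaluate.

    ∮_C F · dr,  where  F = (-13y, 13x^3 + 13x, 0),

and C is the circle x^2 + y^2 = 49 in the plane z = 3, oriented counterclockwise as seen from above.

Let S be the flat disk x^2 + y^2 ≤ 49 in the plane z = 3, with upward unit normal n̂ = ẑ. By Stokes' theorem,

    ∮_C F · dr = ∬_S (∇ × F) · n̂ dS = ∬_D (curl F)_z dA,

where D is the disk x^2 + y^2 ≤ 49.

Compute the curl of F = (-13y, 13x^3 + 13x, 0):
    (∇ × F)_x = ∂F_z/∂y - ∂F_y/∂z = 0,
    (∇ × F)_y = ∂F_x/∂z - ∂F_z/∂x = 0,
    (∇ × F)_z = ∂F_y/∂x - ∂F_x/∂y = 39x^2 + 26.

On z = 3, (curl F)_z = 39x^2 + 26.

Convert to polar (x = r cos θ, y = r sin θ, dA = r dr dθ); the integrand becomes 39r^2cos(θ)^2 + 26, so

    ∬_D (curl F)_z dA = ∫_0^{2π} ∫_0^{7} (39r^2cos(θ)^2 + 26) · r dr dθ.

Inner (r from 0 to 7): 93639cos(θ)^2/4 + 637.
Outer (θ from 0 to 2π): 98735π/4.

Therefore ∮_C F · dr = 98735π/4.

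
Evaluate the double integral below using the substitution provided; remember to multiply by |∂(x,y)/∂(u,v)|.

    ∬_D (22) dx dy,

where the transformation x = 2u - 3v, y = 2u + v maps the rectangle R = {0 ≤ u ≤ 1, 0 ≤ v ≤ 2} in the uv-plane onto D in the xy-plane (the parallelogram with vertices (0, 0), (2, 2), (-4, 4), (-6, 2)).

Compute the Jacobian determinant of (x, y) with respect to (u, v):

    ∂(x,y)/∂(u,v) = | 2  -3 | = (2)(1) - (-3)(2) = 8.
                   | 2  1 |

Its absolute value is |J| = 8 (the area scaling factor).

Substituting x = 2u - 3v, y = 2u + v into the integrand,

    22 → 22,

so the integral becomes

    ∬_R (22) · |J| du dv = ∫_0^1 ∫_0^2 (176) dv du.

Inner (v): 352.
Outer (u): 352.

Therefore ∬_D (22) dx dy = 352.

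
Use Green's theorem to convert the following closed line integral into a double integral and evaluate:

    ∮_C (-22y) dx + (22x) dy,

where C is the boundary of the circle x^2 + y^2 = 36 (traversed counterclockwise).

Green's theorem converts the closed line integral into a double integral over the enclosed region D:

    ∮_C P dx + Q dy = ∬_D (∂Q/∂x - ∂P/∂y) dA.

Here P = -22y, Q = 22x, so

    ∂Q/∂x = 22,    ∂P/∂y = -22,
    ∂Q/∂x - ∂P/∂y = 44.

D is the region x^2 + y^2 ≤ 36. Evaluating the double integral:

In polar coordinates (x = r cos θ, y = r sin θ, dA = r dr dθ) the integrand becomes 44, so

    ∬_D (44) dA = ∫_0^{2π} ∫_0^{6} (44) · r dr dθ.

Inner (r from 0 to 6): 792.
Outer (θ from 0 to 2π): 1584π.

Therefore ∮_C P dx + Q dy = 1584π.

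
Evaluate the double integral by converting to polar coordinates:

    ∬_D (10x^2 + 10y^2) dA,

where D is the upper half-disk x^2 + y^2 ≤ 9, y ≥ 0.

The region D is 0 ≤ r ≤ 3, 0 ≤ θ ≤ π in polar coordinates, where x = r cos(θ), y = r sin(θ), and dA = r dr dθ.

Under the substitution, the integrand becomes 10r^2, so

    ∬_D (10x^2 + 10y^2) dA = ∫_{0}^{π} ∫_{0}^{3} (10r^2) · r dr dθ.

Inner integral (in r): ∫_{0}^{3} (10r^2) · r dr = 405/2.

Outer integral (in θ): ∫_{0}^{π} (405/2) dθ = 405π/2.

Therefore ∬_D (10x^2 + 10y^2) dA = 405π/2.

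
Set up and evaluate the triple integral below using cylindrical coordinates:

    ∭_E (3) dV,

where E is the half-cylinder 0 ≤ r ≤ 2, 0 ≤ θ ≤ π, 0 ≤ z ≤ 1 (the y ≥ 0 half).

In cylindrical coordinates, x = r cos(θ), y = r sin(θ), z = z, and dV = r dr dθ dz.

The integrand becomes 3, so

    ∭_E (3) dV = ∫_{0}^{π} ∫_{0}^{2} ∫_{0}^{1} (3) · r dz dr dθ.

Inner (z): 3r.
Middle (r from 0 to 2): 6.
Outer (θ): 6π.

Therefore the triple integral equals 6π.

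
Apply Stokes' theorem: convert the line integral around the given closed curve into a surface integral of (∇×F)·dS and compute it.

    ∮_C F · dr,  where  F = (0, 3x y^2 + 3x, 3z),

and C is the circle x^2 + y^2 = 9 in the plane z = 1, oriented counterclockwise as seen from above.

Let S be the flat disk x^2 + y^2 ≤ 9 in the plane z = 1, with upward unit normal n̂ = ẑ. By Stokes' theorem,

    ∮_C F · dr = ∬_S (∇ × F) · n̂ dS = ∬_D (curl F)_z dA,

where D is the disk x^2 + y^2 ≤ 9.

Compute the curl of F = (0, 3x y^2 + 3x, 3z):
    (∇ × F)_x = ∂F_z/∂y - ∂F_y/∂z = 0,
    (∇ × F)_y = ∂F_x/∂z - ∂F_z/∂x = 0,
    (∇ × F)_z = ∂F_y/∂x - ∂F_x/∂y = 3y^2 + 3.

On z = 1, (curl F)_z = 3y^2 + 3.

Convert to polar (x = r cos θ, y = r sin θ, dA = r dr dθ); the integrand becomes 3r^2sin(θ)^2 + 3, so

    ∬_D (curl F)_z dA = ∫_0^{2π} ∫_0^{3} (3r^2sin(θ)^2 + 3) · r dr dθ.

Inner (r from 0 to 3): 243sin(θ)^2/4 + 27/2.
Outer (θ from 0 to 2π): 351π/4.

Therefore ∮_C F · dr = 351π/4.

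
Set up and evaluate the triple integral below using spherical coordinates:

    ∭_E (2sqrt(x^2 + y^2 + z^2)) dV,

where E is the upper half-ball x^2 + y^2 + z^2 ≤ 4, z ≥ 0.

In spherical coordinates, x = ρ sin(φ) cos(θ), y = ρ sin(φ) sin(θ), z = ρ cos(φ), and dV = ρ^2 sin(φ) dρ dφ dθ.

The integrand becomes 2ρ, so

    ∭_E (2sqrt(x^2 + y^2 + z^2)) dV = ∫_{0}^{2π} ∫_{0}^{π/2} ∫_{0}^{2} (2ρ) · ρ^2 sin(φ) dρ dφ dθ.

Inner (ρ): 8sin(φ).
Middle (φ): 8.
Outer (θ): 16π.

Therefore the triple integral equals 16π.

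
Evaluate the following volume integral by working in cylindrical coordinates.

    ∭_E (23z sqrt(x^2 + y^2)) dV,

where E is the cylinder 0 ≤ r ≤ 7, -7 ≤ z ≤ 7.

In cylindrical coordinates, x = r cos(θ), y = r sin(θ), z = z, and dV = r dr dθ dz.

The integrand becomes 23r z, so

    ∭_E (23z sqrt(x^2 + y^2)) dV = ∫_{0}^{2π} ∫_{0}^{7} ∫_{-7}^{7} (23r z) · r dz dr dθ.

Inner (z): 0.
Middle (r from 0 to 7): 0.
Outer (θ): 0.

Therefore the triple integral equals 0.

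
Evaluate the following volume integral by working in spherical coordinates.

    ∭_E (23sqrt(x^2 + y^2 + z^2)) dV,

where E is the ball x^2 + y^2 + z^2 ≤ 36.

In spherical coordinates, x = ρ sin(φ) cos(θ), y = ρ sin(φ) sin(θ), z = ρ cos(φ), and dV = ρ^2 sin(φ) dρ dφ dθ.

The integrand becomes 23ρ, so

    ∭_E (23sqrt(x^2 + y^2 + z^2)) dV = ∫_{0}^{2π} ∫_{0}^{π} ∫_{0}^{6} (23ρ) · ρ^2 sin(φ) dρ dφ dθ.

Inner (ρ): 7452sin(φ).
Middle (φ): 14904.
Outer (θ): 29808π.

Therefore the triple integral equals 29808π.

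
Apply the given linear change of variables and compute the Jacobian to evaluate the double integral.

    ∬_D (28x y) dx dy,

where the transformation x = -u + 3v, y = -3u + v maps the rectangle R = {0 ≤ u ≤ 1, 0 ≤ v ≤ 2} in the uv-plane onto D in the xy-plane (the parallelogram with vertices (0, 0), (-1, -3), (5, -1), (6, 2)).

Compute the Jacobian determinant of (x, y) with respect to (u, v):

    ∂(x,y)/∂(u,v) = | -1  3 | = (-1)(1) - (3)(-3) = 8.
                   | -3  1 |

Its absolute value is |J| = 8 (the area scaling factor).

Substituting x = -u + 3v, y = -3u + v into the integrand,

    28x y → 84u^2 - 280u v + 84v^2,

so the integral becomes

    ∬_R (84u^2 - 280u v + 84v^2) · |J| du dv = ∫_0^1 ∫_0^2 (672u^2 - 2240u v + 672v^2) dv du.

Inner (v): 1344u^2 - 4480u + 1792.
Outer (u): 0.

Therefore ∬_D (28x y) dx dy = 0.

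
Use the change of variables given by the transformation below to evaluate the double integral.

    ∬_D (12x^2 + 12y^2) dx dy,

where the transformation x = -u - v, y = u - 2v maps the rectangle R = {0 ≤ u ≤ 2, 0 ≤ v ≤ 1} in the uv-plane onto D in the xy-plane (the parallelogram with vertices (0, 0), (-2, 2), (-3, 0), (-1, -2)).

Compute the Jacobian determinant of (x, y) with respect to (u, v):

    ∂(x,y)/∂(u,v) = | -1  -1 | = (-1)(-2) - (-1)(1) = 3.
                   | 1  -2 |

Its absolute value is |J| = 3 (the area scaling factor).

Substituting x = -u - v, y = u - 2v into the integrand,

    12x^2 + 12y^2 → 24u^2 - 24u v + 60v^2,

so the integral becomes

    ∬_R (24u^2 - 24u v + 60v^2) · |J| du dv = ∫_0^2 ∫_0^1 (72u^2 - 72u v + 180v^2) dv du.

Inner (v): 72u^2 - 36u + 60.
Outer (u): 240.

Therefore ∬_D (12x^2 + 12y^2) dx dy = 240.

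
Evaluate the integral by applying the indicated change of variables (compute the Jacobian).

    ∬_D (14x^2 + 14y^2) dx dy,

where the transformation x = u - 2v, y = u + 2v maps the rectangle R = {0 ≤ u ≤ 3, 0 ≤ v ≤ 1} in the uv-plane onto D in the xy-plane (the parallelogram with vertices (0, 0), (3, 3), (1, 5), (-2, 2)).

Compute the Jacobian determinant of (x, y) with respect to (u, v):

    ∂(x,y)/∂(u,v) = | 1  -2 | = (1)(2) - (-2)(1) = 4.
                   | 1  2 |

Its absolute value is |J| = 4 (the area scaling factor).

Substituting x = u - 2v, y = u + 2v into the integrand,

    14x^2 + 14y^2 → 28u^2 + 112v^2,

so the integral becomes

    ∬_R (28u^2 + 112v^2) · |J| du dv = ∫_0^3 ∫_0^1 (112u^2 + 448v^2) dv du.

Inner (v): 112u^2 + 448/3.
Outer (u): 1456.

Therefore ∬_D (14x^2 + 14y^2) dx dy = 1456.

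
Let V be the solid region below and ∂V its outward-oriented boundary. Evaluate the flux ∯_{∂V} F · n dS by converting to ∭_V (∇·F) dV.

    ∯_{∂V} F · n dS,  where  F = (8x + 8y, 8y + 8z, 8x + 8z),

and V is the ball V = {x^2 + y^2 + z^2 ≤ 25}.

By the divergence theorem,

    ∯_{∂V} F · n dS = ∭_V (∇ · F) dV.

Compute the divergence:
    ∇ · F = ∂F_x/∂x + ∂F_y/∂y + ∂F_z/∂z = 8 + 8 + 8 = 24.

In spherical coordinates, x = ρ sin(φ) cos(θ), y = ρ sin(φ) sin(θ), z = ρ cos(φ), dV = ρ^2 sin(φ) dρ dφ dθ, with 0 ≤ ρ ≤ 5, 0 ≤ φ ≤ π, 0 ≤ θ ≤ 2π.

The integrand, after substitution and multiplying by the volume element, becomes (24) · ρ^2 sin(φ), so

    ∭_V (∇·F) dV = ∫_0^{2π} ∫_0^{π} ∫_0^{5} (24) · ρ^2 sin(φ) dρ dφ dθ.

Inner (ρ from 0 to 5): 1000sin(φ).
Middle (φ from 0 to π): 2000.
Outer (θ from 0 to 2π): 4000π.

Therefore ∯_{∂V} F · n dS = 4000π.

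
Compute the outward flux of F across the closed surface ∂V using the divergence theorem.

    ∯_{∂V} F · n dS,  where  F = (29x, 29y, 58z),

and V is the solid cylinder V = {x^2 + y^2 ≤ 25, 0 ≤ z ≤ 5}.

By the divergence theorem,

    ∯_{∂V} F · n dS = ∭_V (∇ · F) dV.

Compute the divergence:
    ∇ · F = ∂F_x/∂x + ∂F_y/∂y + ∂F_z/∂z = 29 + 29 + 58 = 116.

In cylindrical coordinates, x = r cos(θ), y = r sin(θ), z = z, dV = r dr dθ dz, with 0 ≤ r ≤ 5, 0 ≤ θ ≤ 2π, 0 ≤ z ≤ 5.

The integrand, after substitution and multiplying by the volume element, becomes (116) · r, so

    ∭_V (∇·F) dV = ∫_0^{2π} ∫_0^{5} ∫_0^{5} (116) · r dz dr dθ.

Inner (z from 0 to 5): 580r.
Middle (r from 0 to 5): 7250.
Outer (θ from 0 to 2π): 14500π.

Therefore ∯_{∂V} F · n dS = 14500π.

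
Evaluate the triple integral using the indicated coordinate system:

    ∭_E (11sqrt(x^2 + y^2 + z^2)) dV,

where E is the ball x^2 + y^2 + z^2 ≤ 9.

In spherical coordinates, x = ρ sin(φ) cos(θ), y = ρ sin(φ) sin(θ), z = ρ cos(φ), and dV = ρ^2 sin(φ) dρ dφ dθ.

The integrand becomes 11ρ, so

    ∭_E (11sqrt(x^2 + y^2 + z^2)) dV = ∫_{0}^{2π} ∫_{0}^{π} ∫_{0}^{3} (11ρ) · ρ^2 sin(φ) dρ dφ dθ.

Inner (ρ): 891sin(φ)/4.
Middle (φ): 891/2.
Outer (θ): 891π.

Therefore the triple integral equals 891π.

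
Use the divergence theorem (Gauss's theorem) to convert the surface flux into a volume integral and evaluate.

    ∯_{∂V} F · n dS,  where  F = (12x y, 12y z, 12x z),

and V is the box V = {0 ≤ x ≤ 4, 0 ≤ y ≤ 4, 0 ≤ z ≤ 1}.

By the divergence theorem,

    ∯_{∂V} F · n dS = ∭_V (∇ · F) dV.

Compute the divergence:
    ∇ · F = ∂F_x/∂x + ∂F_y/∂y + ∂F_z/∂z = 12y + 12z + 12x = 12x + 12y + 12z.

V is a rectangular box, so dV = dx dy dz with 0 ≤ x ≤ 4, 0 ≤ y ≤ 4, 0 ≤ z ≤ 1.

Integrate (12x + 12y + 12z) over V as an iterated integral:

    ∭_V (∇·F) dV = ∫_0^{4} ∫_0^{4} ∫_0^{1} (12x + 12y + 12z) dz dy dx.

Inner (z from 0 to 1): 12x + 12y + 6.
Middle (y from 0 to 4): 48x + 120.
Outer (x from 0 to 4): 864.

Therefore ∯_{∂V} F · n dS = 864.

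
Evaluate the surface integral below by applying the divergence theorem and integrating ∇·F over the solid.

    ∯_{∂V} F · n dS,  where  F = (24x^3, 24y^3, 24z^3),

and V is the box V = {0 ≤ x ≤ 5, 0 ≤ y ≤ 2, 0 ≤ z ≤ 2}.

By the divergence theorem,

    ∯_{∂V} F · n dS = ∭_V (∇ · F) dV.

Compute the divergence:
    ∇ · F = ∂F_x/∂x + ∂F_y/∂y + ∂F_z/∂z = 72x^2 + 72y^2 + 72z^2.

V is a rectangular box, so dV = dx dy dz with 0 ≤ x ≤ 5, 0 ≤ y ≤ 2, 0 ≤ z ≤ 2.

Integrate (72x^2 + 72y^2 + 72z^2) over V as an iterated integral:

    ∭_V (∇·F) dV = ∫_0^{5} ∫_0^{2} ∫_0^{2} (72x^2 + 72y^2 + 72z^2) dz dy dx.

Inner (z from 0 to 2): 144x^2 + 144y^2 + 192.
Middle (y from 0 to 2): 288x^2 + 768.
Outer (x from 0 to 5): 15840.

Therefore ∯_{∂V} F · n dS = 15840.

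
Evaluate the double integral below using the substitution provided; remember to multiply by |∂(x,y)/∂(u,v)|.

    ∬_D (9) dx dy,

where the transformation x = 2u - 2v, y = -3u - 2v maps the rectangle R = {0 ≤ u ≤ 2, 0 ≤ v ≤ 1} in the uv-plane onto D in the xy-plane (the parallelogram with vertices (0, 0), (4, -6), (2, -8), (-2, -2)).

Compute the Jacobian determinant of (x, y) with respect to (u, v):

    ∂(x,y)/∂(u,v) = | 2  -2 | = (2)(-2) - (-2)(-3) = -10.
                   | -3  -2 |

Its absolute value is |J| = 10 (the area scaling factor).

Substituting x = 2u - 2v, y = -3u - 2v into the integrand,

    9 → 9,

so the integral becomes

    ∬_R (9) · |J| du dv = ∫_0^2 ∫_0^1 (90) dv du.

Inner (v): 90.
Outer (u): 180.

Therefore ∬_D (9) dx dy = 180.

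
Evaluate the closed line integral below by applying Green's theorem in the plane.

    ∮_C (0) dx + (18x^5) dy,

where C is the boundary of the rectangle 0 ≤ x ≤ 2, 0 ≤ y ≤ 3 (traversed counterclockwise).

Green's theorem converts the closed line integral into a double integral over the enclosed region D:

    ∮_C P dx + Q dy = ∬_D (∂Q/∂x - ∂P/∂y) dA.

Here P = 0, Q = 18x^5, so

    ∂Q/∂x = 90x^4,    ∂P/∂y = 0,
    ∂Q/∂x - ∂P/∂y = 90x^4.

D is the region 0 ≤ x ≤ 2, 0 ≤ y ≤ 3. Evaluating the double integral:

    ∬_D (90x^4) dA = ∫_0^{2} ∫_0^{3} (90x^4) dy dx.

Inner (y from 0 to 3): 270x^4.
Outer (x from 0 to 2): 1728.

Therefore ∮_C P dx + Q dy = 1728.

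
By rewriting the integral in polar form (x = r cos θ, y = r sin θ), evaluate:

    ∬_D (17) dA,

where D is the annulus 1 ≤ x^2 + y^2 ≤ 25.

The region D is 1 ≤ r ≤ 5, 0 ≤ θ ≤ 2π in polar coordinates, where x = r cos(θ), y = r sin(θ), and dA = r dr dθ.

Under the substitution, the integrand becomes 17, so

    ∬_D (17) dA = ∫_{0}^{2π} ∫_{1}^{5} (17) · r dr dθ.

Inner integral (in r): ∫_{1}^{5} (17) · r dr = 204.

Outer integral (in θ): ∫_{0}^{2π} (204) dθ = 408π.

Therefore ∬_D (17) dA = 408π.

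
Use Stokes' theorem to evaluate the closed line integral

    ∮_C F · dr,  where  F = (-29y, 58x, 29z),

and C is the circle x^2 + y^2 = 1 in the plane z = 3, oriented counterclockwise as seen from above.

Let S be the flat disk x^2 + y^2 ≤ 1 in the plane z = 3, with upward unit normal n̂ = ẑ. By Stokes' theorem,

    ∮_C F · dr = ∬_S (∇ × F) · n̂ dS = ∬_D (curl F)_z dA,

where D is the disk x^2 + y^2 ≤ 1.

Compute the curl of F = (-29y, 58x, 29z):
    (∇ × F)_x = ∂F_z/∂y - ∂F_y/∂z = 0,
    (∇ × F)_y = ∂F_x/∂z - ∂F_z/∂x = 0,
    (∇ × F)_z = ∂F_y/∂x - ∂F_x/∂y = 87.

On z = 3, (curl F)_z = 87.

Convert to polar (x = r cos θ, y = r sin θ, dA = r dr dθ); the integrand becomes 87, so

    ∬_D (curl F)_z dA = ∫_0^{2π} ∫_0^{1} (87) · r dr dθ.

Inner (r from 0 to 1): 87/2.
Outer (θ from 0 to 2π): 87π.

Therefore ∮_C F · dr = 87π.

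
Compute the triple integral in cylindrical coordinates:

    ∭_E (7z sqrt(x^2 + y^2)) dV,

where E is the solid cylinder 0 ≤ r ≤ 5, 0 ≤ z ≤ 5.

In cylindrical coordinates, x = r cos(θ), y = r sin(θ), z = z, and dV = r dr dθ dz.

The integrand becomes 7r z, so

    ∭_E (7z sqrt(x^2 + y^2)) dV = ∫_{0}^{2π} ∫_{0}^{5} ∫_{0}^{5} (7r z) · r dz dr dθ.

Inner (z): 175r^2/2.
Middle (r from 0 to 5): 21875/6.
Outer (θ): 21875π/3.

Therefore the triple integral equals 21875π/3.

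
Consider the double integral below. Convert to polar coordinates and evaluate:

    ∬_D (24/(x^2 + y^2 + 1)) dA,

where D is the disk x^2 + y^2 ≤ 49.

The region D is 0 ≤ r ≤ 7, 0 ≤ θ ≤ 2π in polar coordinates, where x = r cos(θ), y = r sin(θ), and dA = r dr dθ.

Under the substitution, the integrand becomes 24/(r^2 + 1), so

    ∬_D (24/(x^2 + y^2 + 1)) dA = ∫_{0}^{2π} ∫_{0}^{7} (24/(r^2 + 1)) · r dr dθ.

Inner integral (in r): ∫_{0}^{7} (24/(r^2 + 1)) · r dr = log(244140625000000000000).

Outer integral (in θ): ∫_{0}^{2π} (log(244140625000000000000)) dθ = 24π log(50).

Therefore ∬_D (24/(x^2 + y^2 + 1)) dA = 24π log(50).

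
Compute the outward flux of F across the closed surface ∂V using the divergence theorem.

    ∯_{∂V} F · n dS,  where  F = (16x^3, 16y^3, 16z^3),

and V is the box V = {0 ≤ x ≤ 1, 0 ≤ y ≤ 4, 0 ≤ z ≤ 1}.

By the divergence theorem,

    ∯_{∂V} F · n dS = ∭_V (∇ · F) dV.

Compute the divergence:
    ∇ · F = ∂F_x/∂x + ∂F_y/∂y + ∂F_z/∂z = 48x^2 + 48y^2 + 48z^2.

V is a rectangular box, so dV = dx dy dz with 0 ≤ x ≤ 1, 0 ≤ y ≤ 4, 0 ≤ z ≤ 1.

Integrate (48x^2 + 48y^2 + 48z^2) over V as an iterated integral:

    ∭_V (∇·F) dV = ∫_0^{1} ∫_0^{4} ∫_0^{1} (48x^2 + 48y^2 + 48z^2) dz dy dx.

Inner (z from 0 to 1): 48x^2 + 48y^2 + 16.
Middle (y from 0 to 4): 192x^2 + 1088.
Outer (x from 0 to 1): 1152.

Therefore ∯_{∂V} F · n dS = 1152.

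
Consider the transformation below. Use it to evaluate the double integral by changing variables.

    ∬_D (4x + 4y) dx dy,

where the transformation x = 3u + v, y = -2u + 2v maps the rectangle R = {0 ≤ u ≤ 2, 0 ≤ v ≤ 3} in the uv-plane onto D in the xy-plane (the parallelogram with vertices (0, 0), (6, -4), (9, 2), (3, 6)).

Compute the Jacobian determinant of (x, y) with respect to (u, v):

    ∂(x,y)/∂(u,v) = | 3  1 | = (3)(2) - (1)(-2) = 8.
                   | -2  2 |

Its absolute value is |J| = 8 (the area scaling factor).

Substituting x = 3u + v, y = -2u + 2v into the integrand,

    4x + 4y → 4u + 12v,

so the integral becomes

    ∬_R (4u + 12v) · |J| du dv = ∫_0^2 ∫_0^3 (32u + 96v) dv du.

Inner (v): 96u + 432.
Outer (u): 1056.

Therefore ∬_D (4x + 4y) dx dy = 1056.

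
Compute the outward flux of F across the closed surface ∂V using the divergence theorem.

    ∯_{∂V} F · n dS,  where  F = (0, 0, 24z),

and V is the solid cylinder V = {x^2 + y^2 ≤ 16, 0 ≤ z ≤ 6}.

By the divergence theorem,

    ∯_{∂V} F · n dS = ∭_V (∇ · F) dV.

Compute the divergence:
    ∇ · F = ∂F_x/∂x + ∂F_y/∂y + ∂F_z/∂z = 0 + 0 + 24 = 24.

In cylindrical coordinates, x = r cos(θ), y = r sin(θ), z = z, dV = r dr dθ dz, with 0 ≤ r ≤ 4, 0 ≤ θ ≤ 2π, 0 ≤ z ≤ 6.

The integrand, after substitution and multiplying by the volume element, becomes (24) · r, so

    ∭_V (∇·F) dV = ∫_0^{2π} ∫_0^{4} ∫_0^{6} (24) · r dz dr dθ.

Inner (z from 0 to 6): 144r.
Middle (r from 0 to 4): 1152.
Outer (θ from 0 to 2π): 2304π.

Therefore ∯_{∂V} F · n dS = 2304π.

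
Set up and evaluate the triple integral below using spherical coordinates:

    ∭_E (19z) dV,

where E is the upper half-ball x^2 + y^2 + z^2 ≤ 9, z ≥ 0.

In spherical coordinates, x = ρ sin(φ) cos(θ), y = ρ sin(φ) sin(θ), z = ρ cos(φ), and dV = ρ^2 sin(φ) dρ dφ dθ.

The integrand becomes 19ρ cos(φ), so

    ∭_E (19z) dV = ∫_{0}^{2π} ∫_{0}^{π/2} ∫_{0}^{3} (19ρ cos(φ)) · ρ^2 sin(φ) dρ dφ dθ.

Inner (ρ): 1539sin(2φ)/8.
Middle (φ): 1539/8.
Outer (θ): 1539π/4.

Therefore the triple integral equals 1539π/4.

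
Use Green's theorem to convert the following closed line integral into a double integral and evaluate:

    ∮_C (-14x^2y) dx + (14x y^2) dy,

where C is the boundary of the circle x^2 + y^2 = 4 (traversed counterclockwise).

Green's theorem converts the closed line integral into a double integral over the enclosed region D:

    ∮_C P dx + Q dy = ∬_D (∂Q/∂x - ∂P/∂y) dA.

Here P = -14x^2y, Q = 14x y^2, so

    ∂Q/∂x = 14y^2,    ∂P/∂y = -14x^2,
    ∂Q/∂x - ∂P/∂y = 14x^2 + 14y^2.

D is the region x^2 + y^2 ≤ 4. Evaluating the double integral:

In polar coordinates (x = r cos θ, y = r sin θ, dA = r dr dθ) the integrand becomes 14r^2, so

    ∬_D (14x^2 + 14y^2) dA = ∫_0^{2π} ∫_0^{2} (14r^2) · r dr dθ.

Inner (r from 0 to 2): 56.
Outer (θ from 0 to 2π): 112π.

Therefore ∮_C P dx + Q dy = 112π.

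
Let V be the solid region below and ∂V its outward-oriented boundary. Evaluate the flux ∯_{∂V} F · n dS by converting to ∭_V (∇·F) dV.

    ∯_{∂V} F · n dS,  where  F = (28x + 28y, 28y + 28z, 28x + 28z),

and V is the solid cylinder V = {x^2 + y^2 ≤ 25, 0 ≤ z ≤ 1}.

By the divergence theorem,

    ∯_{∂V} F · n dS = ∭_V (∇ · F) dV.

Compute the divergence:
    ∇ · F = ∂F_x/∂x + ∂F_y/∂y + ∂F_z/∂z = 28 + 28 + 28 = 84.

In cylindrical coordinates, x = r cos(θ), y = r sin(θ), z = z, dV = r dr dθ dz, with 0 ≤ r ≤ 5, 0 ≤ θ ≤ 2π, 0 ≤ z ≤ 1.

The integrand, after substitution and multiplying by the volume element, becomes (84) · r, so

    ∭_V (∇·F) dV = ∫_0^{2π} ∫_0^{5} ∫_0^{1} (84) · r dz dr dθ.

Inner (z from 0 to 1): 84r.
Middle (r from 0 to 5): 1050.
Outer (θ from 0 to 2π): 2100π.

Therefore ∯_{∂V} F · n dS = 2100π.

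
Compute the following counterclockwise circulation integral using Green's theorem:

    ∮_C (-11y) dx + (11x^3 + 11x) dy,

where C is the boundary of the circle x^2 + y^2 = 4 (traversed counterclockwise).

Green's theorem converts the closed line integral into a double integral over the enclosed region D:

    ∮_C P dx + Q dy = ∬_D (∂Q/∂x - ∂P/∂y) dA.

Here P = -11y, Q = 11x^3 + 11x, so

    ∂Q/∂x = 33x^2 + 11,    ∂P/∂y = -11,
    ∂Q/∂x - ∂P/∂y = 33x^2 + 22.

D is the region x^2 + y^2 ≤ 4. Evaluating the double integral:

In polar coordinates (x = r cos θ, y = r sin θ, dA = r dr dθ) the integrand becomes 33r^2cos(θ)^2 + 22, so

    ∬_D (33x^2 + 22) dA = ∫_0^{2π} ∫_0^{2} (33r^2cos(θ)^2 + 22) · r dr dθ.

Inner (r from 0 to 2): 132cos(θ)^2 + 44.
Outer (θ from 0 to 2π): 220π.

Therefore ∮_C P dx + Q dy = 220π.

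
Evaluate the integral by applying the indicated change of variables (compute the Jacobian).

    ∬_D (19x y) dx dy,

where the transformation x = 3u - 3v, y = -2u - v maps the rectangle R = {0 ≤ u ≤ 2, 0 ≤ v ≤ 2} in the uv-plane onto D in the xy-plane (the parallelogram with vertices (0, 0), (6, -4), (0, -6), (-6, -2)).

Compute the Jacobian determinant of (x, y) with respect to (u, v):

    ∂(x,y)/∂(u,v) = | 3  -3 | = (3)(-1) - (-3)(-2) = -9.
                   | -2  -1 |

Its absolute value is |J| = 9 (the area scaling factor).

Substituting x = 3u - 3v, y = -2u - v into the integrand,

    19x y → -114u^2 + 57u v + 57v^2,

so the integral becomes

    ∬_R (-114u^2 + 57u v + 57v^2) · |J| du dv = ∫_0^2 ∫_0^2 (-1026u^2 + 513u v + 513v^2) dv du.

Inner (v): -2052u^2 + 1026u + 1368.
Outer (u): -684.

Therefore ∬_D (19x y) dx dy = -684.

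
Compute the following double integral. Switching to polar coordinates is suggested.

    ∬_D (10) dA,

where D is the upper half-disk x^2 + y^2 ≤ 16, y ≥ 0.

The region D is 0 ≤ r ≤ 4, 0 ≤ θ ≤ π in polar coordinates, where x = r cos(θ), y = r sin(θ), and dA = r dr dθ.

Under the substitution, the integrand becomes 10, so

    ∬_D (10) dA = ∫_{0}^{π} ∫_{0}^{4} (10) · r dr dθ.

Inner integral (in r): ∫_{0}^{4} (10) · r dr = 80.

Outer integral (in θ): ∫_{0}^{π} (80) dθ = 80π.

Therefore ∬_D (10) dA = 80π.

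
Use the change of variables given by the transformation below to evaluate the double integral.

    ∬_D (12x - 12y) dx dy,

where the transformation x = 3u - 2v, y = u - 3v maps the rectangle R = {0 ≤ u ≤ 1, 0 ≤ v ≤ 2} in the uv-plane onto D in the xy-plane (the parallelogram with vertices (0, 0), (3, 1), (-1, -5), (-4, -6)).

Compute the Jacobian determinant of (x, y) with respect to (u, v):

    ∂(x,y)/∂(u,v) = | 3  -2 | = (3)(-3) - (-2)(1) = -7.
                   | 1  -3 |

Its absolute value is |J| = 7 (the area scaling factor).

Substituting x = 3u - 2v, y = u - 3v into the integrand,

    12x - 12y → 24u + 12v,

so the integral becomes

    ∬_R (24u + 12v) · |J| du dv = ∫_0^1 ∫_0^2 (168u + 84v) dv du.

Inner (v): 336u + 168.
Outer (u): 336.

Therefore ∬_D (12x - 12y) dx dy = 336.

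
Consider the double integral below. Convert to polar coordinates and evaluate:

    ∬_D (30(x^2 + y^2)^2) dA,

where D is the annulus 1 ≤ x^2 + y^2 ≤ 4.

The region D is 1 ≤ r ≤ 2, 0 ≤ θ ≤ 2π in polar coordinates, where x = r cos(θ), y = r sin(θ), and dA = r dr dθ.

Under the substitution, the integrand becomes 30r^4, so

    ∬_D (30(x^2 + y^2)^2) dA = ∫_{0}^{2π} ∫_{1}^{2} (30r^4) · r dr dθ.

Inner integral (in r): ∫_{1}^{2} (30r^4) · r dr = 315.

Outer integral (in θ): ∫_{0}^{2π} (315) dθ = 630π.

Therefore ∬_D (30(x^2 + y^2)^2) dA = 630π.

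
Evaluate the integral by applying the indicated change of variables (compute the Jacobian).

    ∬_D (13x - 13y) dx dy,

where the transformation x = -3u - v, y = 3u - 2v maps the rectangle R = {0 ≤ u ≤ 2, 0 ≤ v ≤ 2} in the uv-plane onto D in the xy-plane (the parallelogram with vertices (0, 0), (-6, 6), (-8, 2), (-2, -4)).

Compute the Jacobian determinant of (x, y) with respect to (u, v):

    ∂(x,y)/∂(u,v) = | -3  -1 | = (-3)(-2) - (-1)(3) = 9.
                   | 3  -2 |

Its absolute value is |J| = 9 (the area scaling factor).

Substituting x = -3u - v, y = 3u - 2v into the integrand,

    13x - 13y → -78u + 13v,

so the integral becomes

    ∬_R (-78u + 13v) · |J| du dv = ∫_0^2 ∫_0^2 (-702u + 117v) dv du.

Inner (v): 234 - 1404u.
Outer (u): -2340.

Therefore ∬_D (13x - 13y) dx dy = -2340.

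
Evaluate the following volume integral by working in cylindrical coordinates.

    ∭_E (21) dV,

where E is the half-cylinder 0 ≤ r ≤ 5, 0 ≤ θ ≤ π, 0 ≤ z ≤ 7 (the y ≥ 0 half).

In cylindrical coordinates, x = r cos(θ), y = r sin(θ), z = z, and dV = r dr dθ dz.

The integrand becomes 21, so

    ∭_E (21) dV = ∫_{0}^{π} ∫_{0}^{5} ∫_{0}^{7} (21) · r dz dr dθ.

Inner (z): 147r.
Middle (r from 0 to 5): 3675/2.
Outer (θ): 3675π/2.

Therefore the triple integral equals 3675π/2.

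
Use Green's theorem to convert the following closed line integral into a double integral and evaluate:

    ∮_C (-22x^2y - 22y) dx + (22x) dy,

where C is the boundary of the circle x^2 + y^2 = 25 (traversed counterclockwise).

Green's theorem converts the closed line integral into a double integral over the enclosed region D:

    ∮_C P dx + Q dy = ∬_D (∂Q/∂x - ∂P/∂y) dA.

Here P = -22x^2y - 22y, Q = 22x, so

    ∂Q/∂x = 22,    ∂P/∂y = -22x^2 - 22,
    ∂Q/∂x - ∂P/∂y = 22x^2 + 44.

D is the region x^2 + y^2 ≤ 25. Evaluating the double integral:

In polar coordinates (x = r cos θ, y = r sin θ, dA = r dr dθ) the integrand becomes 22r^2cos(θ)^2 + 44, so

    ∬_D (22x^2 + 44) dA = ∫_0^{2π} ∫_0^{5} (22r^2cos(θ)^2 + 44) · r dr dθ.

Inner (r from 0 to 5): 6875cos(θ)^2/2 + 550.
Outer (θ from 0 to 2π): 9075π/2.

Therefore ∮_C P dx + Q dy = 9075π/2.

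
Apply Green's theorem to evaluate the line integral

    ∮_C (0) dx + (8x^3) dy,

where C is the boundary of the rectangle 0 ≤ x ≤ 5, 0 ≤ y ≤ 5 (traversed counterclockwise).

Green's theorem converts the closed line integral into a double integral over the enclosed region D:

    ∮_C P dx + Q dy = ∬_D (∂Q/∂x - ∂P/∂y) dA.

Here P = 0, Q = 8x^3, so

    ∂Q/∂x = 24x^2,    ∂P/∂y = 0,
    ∂Q/∂x - ∂P/∂y = 24x^2.

D is the region 0 ≤ x ≤ 5, 0 ≤ y ≤ 5. Evaluating the double integral:

    ∬_D (24x^2) dA = ∫_0^{5} ∫_0^{5} (24x^2) dy dx.

Inner (y from 0 to 5): 120x^2.
Outer (x from 0 to 5): 5000.

Therefore ∮_C P dx + Q dy = 5000.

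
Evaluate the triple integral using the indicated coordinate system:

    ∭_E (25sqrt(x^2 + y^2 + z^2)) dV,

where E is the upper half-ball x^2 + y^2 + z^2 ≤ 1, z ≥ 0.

In spherical coordinates, x = ρ sin(φ) cos(θ), y = ρ sin(φ) sin(θ), z = ρ cos(φ), and dV = ρ^2 sin(φ) dρ dφ dθ.

The integrand becomes 25ρ, so

    ∭_E (25sqrt(x^2 + y^2 + z^2)) dV = ∫_{0}^{2π} ∫_{0}^{π/2} ∫_{0}^{1} (25ρ) · ρ^2 sin(φ) dρ dφ dθ.

Inner (ρ): 25sin(φ)/4.
Middle (φ): 25/4.
Outer (θ): 25π/2.

Therefore the triple integral equals 25π/2.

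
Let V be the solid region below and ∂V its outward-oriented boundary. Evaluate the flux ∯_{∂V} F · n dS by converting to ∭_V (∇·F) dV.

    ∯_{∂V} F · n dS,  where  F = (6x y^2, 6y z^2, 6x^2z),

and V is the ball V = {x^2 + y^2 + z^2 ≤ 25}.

By the divergence theorem,

    ∯_{∂V} F · n dS = ∭_V (∇ · F) dV.

Compute the divergence:
    ∇ · F = ∂F_x/∂x + ∂F_y/∂y + ∂F_z/∂z = 6y^2 + 6z^2 + 6x^2 = 6x^2 + 6y^2 + 6z^2.

In spherical coordinates, x = ρ sin(φ) cos(θ), y = ρ sin(φ) sin(θ), z = ρ cos(φ), dV = ρ^2 sin(φ) dρ dφ dθ, with 0 ≤ ρ ≤ 5, 0 ≤ φ ≤ π, 0 ≤ θ ≤ 2π.

The integrand, after substitution and multiplying by the volume element, becomes (6ρ^2) · ρ^2 sin(φ), so

    ∭_V (∇·F) dV = ∫_0^{2π} ∫_0^{π} ∫_0^{5} (6ρ^2) · ρ^2 sin(φ) dρ dφ dθ.

Inner (ρ from 0 to 5): 3750sin(φ).
Middle (φ from 0 to π): 7500.
Outer (θ from 0 to 2π): 15000π.

Therefore ∯_{∂V} F · n dS = 15000π.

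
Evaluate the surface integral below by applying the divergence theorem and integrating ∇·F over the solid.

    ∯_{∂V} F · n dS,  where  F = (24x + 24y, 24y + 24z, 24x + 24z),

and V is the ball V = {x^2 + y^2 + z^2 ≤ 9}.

By the divergence theorem,

    ∯_{∂V} F · n dS = ∭_V (∇ · F) dV.

Compute the divergence:
    ∇ · F = ∂F_x/∂x + ∂F_y/∂y + ∂F_z/∂z = 24 + 24 + 24 = 72.

In spherical coordinates, x = ρ sin(φ) cos(θ), y = ρ sin(φ) sin(θ), z = ρ cos(φ), dV = ρ^2 sin(φ) dρ dφ dθ, with 0 ≤ ρ ≤ 3, 0 ≤ φ ≤ π, 0 ≤ θ ≤ 2π.

The integrand, after substitution and multiplying by the volume element, becomes (72) · ρ^2 sin(φ), so

    ∭_V (∇·F) dV = ∫_0^{2π} ∫_0^{π} ∫_0^{3} (72) · ρ^2 sin(φ) dρ dφ dθ.

Inner (ρ from 0 to 3): 648sin(φ).
Middle (φ from 0 to π): 1296.
Outer (θ from 0 to 2π): 2592π.

Therefore ∯_{∂V} F · n dS = 2592π.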